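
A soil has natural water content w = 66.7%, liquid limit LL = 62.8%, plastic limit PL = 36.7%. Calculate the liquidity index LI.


Result: 1.149

Derivation:
First compute the plasticity index:
PI = LL - PL = 62.8 - 36.7 = 26.1
Then compute the liquidity index:
LI = (w - PL) / PI
LI = (66.7 - 36.7) / 26.1
LI = 1.149


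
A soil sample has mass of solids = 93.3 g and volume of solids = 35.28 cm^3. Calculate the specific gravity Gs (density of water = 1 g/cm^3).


Using Gs = m_s / (V_s * rho_w)
Since rho_w = 1 g/cm^3:
Gs = 93.3 / 35.28
Gs = 2.645


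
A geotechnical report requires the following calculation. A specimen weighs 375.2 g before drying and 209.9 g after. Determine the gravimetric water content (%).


Result: 78.75 %

Derivation:
Using w = (m_wet - m_dry) / m_dry * 100
m_wet - m_dry = 375.2 - 209.9 = 165.3 g
w = 165.3 / 209.9 * 100
w = 78.75 %


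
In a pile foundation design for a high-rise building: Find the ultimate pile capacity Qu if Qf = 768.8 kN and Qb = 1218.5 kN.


Result: 1987.3 kN

Derivation:
Using Qu = Qf + Qb
Qu = 768.8 + 1218.5
Qu = 1987.3 kN


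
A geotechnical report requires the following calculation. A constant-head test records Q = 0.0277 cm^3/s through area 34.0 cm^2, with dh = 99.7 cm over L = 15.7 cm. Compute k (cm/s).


Compute hydraulic gradient:
i = dh / L = 99.7 / 15.7 = 6.35032
Then apply Darcy's law:
k = Q / (A * i)
k = 0.0277 / (34.0 * 6.35032)
k = 0.0277 / 215.911
k = 0.000128 cm/s


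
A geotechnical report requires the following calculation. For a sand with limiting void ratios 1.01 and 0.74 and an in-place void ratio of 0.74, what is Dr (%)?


Result: 100.0 %

Derivation:
Using Dr = (e_max - e) / (e_max - e_min) * 100
e_max - e = 1.01 - 0.74 = 0.27
e_max - e_min = 1.01 - 0.74 = 0.27
Dr = 0.27 / 0.27 * 100
Dr = 100.0 %


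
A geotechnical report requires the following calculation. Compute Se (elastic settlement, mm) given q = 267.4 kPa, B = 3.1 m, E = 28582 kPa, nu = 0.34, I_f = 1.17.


Using Se = q * B * (1 - nu^2) * I_f / E
1 - nu^2 = 1 - 0.34^2 = 0.8844
Se = 267.4 * 3.1 * 0.8844 * 1.17 / 28582
Se = 0.030010 m
Convert to mm: Se = 0.030010 * 1000 = 30.01 mm


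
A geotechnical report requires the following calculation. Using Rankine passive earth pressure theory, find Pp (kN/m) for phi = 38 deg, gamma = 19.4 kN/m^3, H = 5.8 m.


Compute passive earth pressure coefficient:
Kp = tan^2(45 + phi/2) = tan^2(64.0) = 4.203746
Compute passive force:
Pp = 0.5 * Kp * gamma * H^2
Pp = 0.5 * 4.203746 * 19.4 * 5.8^2
Pp = 1371.72 kN/m


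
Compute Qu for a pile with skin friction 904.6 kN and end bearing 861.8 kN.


Using Qu = Qf + Qb
Qu = 904.6 + 861.8
Qu = 1766.4 kN


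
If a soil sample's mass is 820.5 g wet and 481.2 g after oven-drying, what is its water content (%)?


Result: 70.51 %

Derivation:
Using w = (m_wet - m_dry) / m_dry * 100
m_wet - m_dry = 820.5 - 481.2 = 339.3 g
w = 339.3 / 481.2 * 100
w = 70.51 %


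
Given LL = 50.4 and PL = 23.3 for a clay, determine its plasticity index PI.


Result: 27.1

Derivation:
Using PI = LL - PL
PI = 50.4 - 23.3
PI = 27.1


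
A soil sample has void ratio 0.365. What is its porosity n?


Using the relation n = e / (1 + e)
n = 0.365 / (1 + 0.365)
n = 0.365 / 1.365
n = 0.2674


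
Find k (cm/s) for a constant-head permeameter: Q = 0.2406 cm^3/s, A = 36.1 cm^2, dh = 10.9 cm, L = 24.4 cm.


Result: 0.014919 cm/s

Derivation:
Compute hydraulic gradient:
i = dh / L = 10.9 / 24.4 = 0.446721
Then apply Darcy's law:
k = Q / (A * i)
k = 0.2406 / (36.1 * 0.446721)
k = 0.2406 / 16.1266
k = 0.014919 cm/s


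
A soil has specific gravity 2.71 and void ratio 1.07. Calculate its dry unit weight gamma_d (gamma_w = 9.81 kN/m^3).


Using gamma_d = Gs * gamma_w / (1 + e)
gamma_d = 2.71 * 9.81 / (1 + 1.07)
gamma_d = 2.71 * 9.81 / 2.07
gamma_d = 12.843 kN/m^3


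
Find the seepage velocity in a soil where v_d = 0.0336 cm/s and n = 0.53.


Using v_s = v_d / n
v_s = 0.0336 / 0.53
v_s = 0.0634 cm/s


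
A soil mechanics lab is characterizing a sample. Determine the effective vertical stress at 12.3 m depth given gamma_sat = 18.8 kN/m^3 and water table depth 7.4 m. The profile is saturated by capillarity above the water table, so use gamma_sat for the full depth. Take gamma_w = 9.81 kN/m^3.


Result: 183.17 kPa

Derivation:
Total stress = gamma_sat * depth
sigma = 18.8 * 12.3 = 231.24 kPa
Pore water pressure u = gamma_w * (depth - d_wt)
u = 9.81 * (12.3 - 7.4) = 48.069 kPa
Effective stress = sigma - u
sigma' = 231.24 - 48.069 = 183.17 kPa


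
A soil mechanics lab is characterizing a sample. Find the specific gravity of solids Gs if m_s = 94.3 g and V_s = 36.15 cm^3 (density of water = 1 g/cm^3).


Using Gs = m_s / (V_s * rho_w)
Since rho_w = 1 g/cm^3:
Gs = 94.3 / 36.15
Gs = 2.609


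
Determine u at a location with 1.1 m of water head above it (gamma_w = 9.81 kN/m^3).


Using u = gamma_w * h_w
u = 9.81 * 1.1
u = 10.79 kPa


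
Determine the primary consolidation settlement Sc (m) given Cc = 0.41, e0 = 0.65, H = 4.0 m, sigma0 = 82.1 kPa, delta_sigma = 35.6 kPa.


Using Sc = Cc * H / (1 + e0) * log10((sigma0 + delta_sigma) / sigma0)
Stress ratio = (82.1 + 35.6) / 82.1 = 1.43362
log10(1.43362) = 0.156433
Cc * H / (1 + e0) = 0.41 * 4.0 / (1 + 0.65) = 0.993939
Sc = 0.993939 * 0.156433
Sc = 0.1555 m


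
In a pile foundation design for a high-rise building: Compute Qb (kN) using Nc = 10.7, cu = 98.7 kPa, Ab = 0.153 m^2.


Result: 161.58 kN

Derivation:
Using Qb = Nc * cu * Ab
Qb = 10.7 * 98.7 * 0.153
Qb = 161.58 kN


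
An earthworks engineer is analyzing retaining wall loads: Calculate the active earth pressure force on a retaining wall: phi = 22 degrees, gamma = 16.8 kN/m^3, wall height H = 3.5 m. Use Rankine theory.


Compute active earth pressure coefficient:
Ka = tan^2(45 - phi/2) = tan^2(34.0) = 0.454962
Compute active force:
Pa = 0.5 * Ka * gamma * H^2
Pa = 0.5 * 0.454962 * 16.8 * 3.5^2
Pa = 46.82 kN/m


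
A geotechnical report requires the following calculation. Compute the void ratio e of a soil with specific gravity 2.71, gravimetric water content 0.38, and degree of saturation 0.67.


Using the relation e = Gs * w / S
e = 2.71 * 0.38 / 0.67
e = 1.537


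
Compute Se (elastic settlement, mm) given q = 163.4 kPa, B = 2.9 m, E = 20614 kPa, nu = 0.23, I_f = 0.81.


Result: 17.635 mm

Derivation:
Using Se = q * B * (1 - nu^2) * I_f / E
1 - nu^2 = 1 - 0.23^2 = 0.9471
Se = 163.4 * 2.9 * 0.9471 * 0.81 / 20614
Se = 0.017635 m
Convert to mm: Se = 0.017635 * 1000 = 17.635 mm


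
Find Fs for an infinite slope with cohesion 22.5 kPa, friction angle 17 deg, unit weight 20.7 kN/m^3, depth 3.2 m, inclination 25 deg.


Using Fs = c / (gamma*H*sin(beta)*cos(beta)) + tan(phi)/tan(beta)
Cohesion contribution = 22.5 / (20.7*3.2*sin(25)*cos(25))
Cohesion contribution = 0.886826
Friction contribution = tan(17)/tan(25) = 0.655642
Fs = 0.886826 + 0.655642
Fs = 1.542


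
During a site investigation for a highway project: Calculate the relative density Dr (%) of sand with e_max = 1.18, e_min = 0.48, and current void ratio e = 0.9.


Using Dr = (e_max - e) / (e_max - e_min) * 100
e_max - e = 1.18 - 0.9 = 0.28
e_max - e_min = 1.18 - 0.48 = 0.7
Dr = 0.28 / 0.7 * 100
Dr = 40.0 %


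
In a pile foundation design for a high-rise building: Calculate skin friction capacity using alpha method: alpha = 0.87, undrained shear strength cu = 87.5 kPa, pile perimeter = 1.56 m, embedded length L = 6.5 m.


Using Qs = alpha * cu * perimeter * L
Qs = 0.87 * 87.5 * 1.56 * 6.5
Qs = 771.91 kN


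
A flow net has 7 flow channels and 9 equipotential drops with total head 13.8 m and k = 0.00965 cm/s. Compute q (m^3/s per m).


Result: 0.001036 m^3/s per m

Derivation:
Convert k to m/s for unit consistency with H:
k = 0.00965 cm/s = 0.00965 / 100 m/s = 9.65e-05 m/s
Using q = k * H * Nf / Nd
Nf / Nd = 7 / 9 = 0.7778
q = 9.65e-05 * 13.8 * 0.7778
q = 0.001036 m^3/s per m


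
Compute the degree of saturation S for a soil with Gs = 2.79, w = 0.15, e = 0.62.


Using S = Gs * w / e
S = 2.79 * 0.15 / 0.62
S = 0.675


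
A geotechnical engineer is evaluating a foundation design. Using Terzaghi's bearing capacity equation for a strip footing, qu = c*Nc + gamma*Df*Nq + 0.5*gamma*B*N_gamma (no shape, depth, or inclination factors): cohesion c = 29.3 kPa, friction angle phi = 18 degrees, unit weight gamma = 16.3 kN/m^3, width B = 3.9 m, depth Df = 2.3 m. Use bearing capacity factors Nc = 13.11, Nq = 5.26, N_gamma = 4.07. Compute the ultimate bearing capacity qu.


Compute qu = c*Nc + gamma*Df*Nq + 0.5*gamma*B*N_gamma
Term 1: 29.3 * 13.11 = 384.123
Term 2: 16.3 * 2.3 * 5.26 = 197.1974
Term 3: 0.5 * 16.3 * 3.9 * 4.07 = 129.36495
qu = 384.123 + 197.1974 + 129.36495
qu = 710.69 kPa


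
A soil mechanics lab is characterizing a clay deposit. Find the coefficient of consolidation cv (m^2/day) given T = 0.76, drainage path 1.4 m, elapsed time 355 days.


Result: 0.0042 m^2/day

Derivation:
Using cv = T * H_dr^2 / t
H_dr^2 = 1.4^2 = 1.96
cv = 0.76 * 1.96 / 355
cv = 0.0042 m^2/day


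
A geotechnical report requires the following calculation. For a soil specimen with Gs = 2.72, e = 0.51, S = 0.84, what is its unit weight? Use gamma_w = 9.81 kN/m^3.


Using gamma = gamma_w * (Gs + S*e) / (1 + e)
Numerator: Gs + S*e = 2.72 + 0.84*0.51 = 3.1484
Denominator: 1 + e = 1 + 0.51 = 1.51
gamma = 9.81 * 3.1484 / 1.51
gamma = 20.454 kN/m^3


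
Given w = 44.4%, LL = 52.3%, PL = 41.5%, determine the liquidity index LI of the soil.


Result: 0.269

Derivation:
First compute the plasticity index:
PI = LL - PL = 52.3 - 41.5 = 10.8
Then compute the liquidity index:
LI = (w - PL) / PI
LI = (44.4 - 41.5) / 10.8
LI = 0.269


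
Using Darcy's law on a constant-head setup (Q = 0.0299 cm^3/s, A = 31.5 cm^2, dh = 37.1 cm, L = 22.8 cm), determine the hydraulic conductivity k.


Compute hydraulic gradient:
i = dh / L = 37.1 / 22.8 = 1.62719
Then apply Darcy's law:
k = Q / (A * i)
k = 0.0299 / (31.5 * 1.62719)
k = 0.0299 / 51.2566
k = 0.000583 cm/s


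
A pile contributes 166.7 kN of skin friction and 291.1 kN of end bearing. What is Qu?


Using Qu = Qf + Qb
Qu = 166.7 + 291.1
Qu = 457.8 kN


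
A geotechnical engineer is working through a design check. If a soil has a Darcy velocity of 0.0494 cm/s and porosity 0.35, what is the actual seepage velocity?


Result: 0.14114 cm/s

Derivation:
Using v_s = v_d / n
v_s = 0.0494 / 0.35
v_s = 0.14114 cm/s


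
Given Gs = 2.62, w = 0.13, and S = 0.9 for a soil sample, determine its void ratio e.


Using the relation e = Gs * w / S
e = 2.62 * 0.13 / 0.9
e = 0.3784


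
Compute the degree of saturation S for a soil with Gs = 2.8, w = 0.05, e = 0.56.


Using S = Gs * w / e
S = 2.8 * 0.05 / 0.56
S = 0.25


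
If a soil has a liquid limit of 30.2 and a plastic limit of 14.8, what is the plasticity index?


Result: 15.4

Derivation:
Using PI = LL - PL
PI = 30.2 - 14.8
PI = 15.4


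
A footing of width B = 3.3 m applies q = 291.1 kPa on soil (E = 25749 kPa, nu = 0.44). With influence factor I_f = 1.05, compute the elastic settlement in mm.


Using Se = q * B * (1 - nu^2) * I_f / E
1 - nu^2 = 1 - 0.44^2 = 0.8064
Se = 291.1 * 3.3 * 0.8064 * 1.05 / 25749
Se = 0.031589 m
Convert to mm: Se = 0.031589 * 1000 = 31.589 mm


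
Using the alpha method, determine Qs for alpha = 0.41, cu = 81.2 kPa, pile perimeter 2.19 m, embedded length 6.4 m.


Using Qs = alpha * cu * perimeter * L
Qs = 0.41 * 81.2 * 2.19 * 6.4
Qs = 466.62 kN


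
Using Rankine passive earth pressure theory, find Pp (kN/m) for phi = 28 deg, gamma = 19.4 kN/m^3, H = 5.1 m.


Result: 698.82 kN/m

Derivation:
Compute passive earth pressure coefficient:
Kp = tan^2(45 + phi/2) = tan^2(59.0) = 2.769826
Compute passive force:
Pp = 0.5 * Kp * gamma * H^2
Pp = 0.5 * 2.769826 * 19.4 * 5.1^2
Pp = 698.82 kN/m


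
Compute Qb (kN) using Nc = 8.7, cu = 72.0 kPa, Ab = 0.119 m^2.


Result: 74.54 kN

Derivation:
Using Qb = Nc * cu * Ab
Qb = 8.7 * 72.0 * 0.119
Qb = 74.54 kN


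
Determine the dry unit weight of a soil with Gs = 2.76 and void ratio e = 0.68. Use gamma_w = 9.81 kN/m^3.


Using gamma_d = Gs * gamma_w / (1 + e)
gamma_d = 2.76 * 9.81 / (1 + 0.68)
gamma_d = 2.76 * 9.81 / 1.68
gamma_d = 16.116 kN/m^3


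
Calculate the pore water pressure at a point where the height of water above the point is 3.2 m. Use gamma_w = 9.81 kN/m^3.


Using u = gamma_w * h_w
u = 9.81 * 3.2
u = 31.39 kPa


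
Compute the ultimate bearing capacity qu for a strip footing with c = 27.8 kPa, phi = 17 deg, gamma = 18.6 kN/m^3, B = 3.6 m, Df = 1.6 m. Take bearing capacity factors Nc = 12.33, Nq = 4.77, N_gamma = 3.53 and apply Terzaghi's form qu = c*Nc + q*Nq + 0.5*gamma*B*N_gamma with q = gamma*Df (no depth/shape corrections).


Compute qu = c*Nc + gamma*Df*Nq + 0.5*gamma*B*N_gamma
Term 1: 27.8 * 12.33 = 342.774
Term 2: 18.6 * 1.6 * 4.77 = 141.9552
Term 3: 0.5 * 18.6 * 3.6 * 3.53 = 118.1844
qu = 342.774 + 141.9552 + 118.1844
qu = 602.91 kPa


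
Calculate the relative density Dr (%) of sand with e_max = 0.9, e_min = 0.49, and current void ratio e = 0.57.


Using Dr = (e_max - e) / (e_max - e_min) * 100
e_max - e = 0.9 - 0.57 = 0.33
e_max - e_min = 0.9 - 0.49 = 0.41
Dr = 0.33 / 0.41 * 100
Dr = 80.49 %


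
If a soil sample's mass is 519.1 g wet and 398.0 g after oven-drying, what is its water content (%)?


Using w = (m_wet - m_dry) / m_dry * 100
m_wet - m_dry = 519.1 - 398.0 = 121.1 g
w = 121.1 / 398.0 * 100
w = 30.43 %


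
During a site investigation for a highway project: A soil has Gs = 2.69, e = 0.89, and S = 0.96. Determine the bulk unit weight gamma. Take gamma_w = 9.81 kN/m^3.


Using gamma = gamma_w * (Gs + S*e) / (1 + e)
Numerator: Gs + S*e = 2.69 + 0.96*0.89 = 3.5444
Denominator: 1 + e = 1 + 0.89 = 1.89
gamma = 9.81 * 3.5444 / 1.89
gamma = 18.397 kN/m^3


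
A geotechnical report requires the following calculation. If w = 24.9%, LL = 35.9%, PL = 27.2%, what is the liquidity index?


Result: -0.264

Derivation:
First compute the plasticity index:
PI = LL - PL = 35.9 - 27.2 = 8.7
Then compute the liquidity index:
LI = (w - PL) / PI
LI = (24.9 - 27.2) / 8.7
LI = -0.264


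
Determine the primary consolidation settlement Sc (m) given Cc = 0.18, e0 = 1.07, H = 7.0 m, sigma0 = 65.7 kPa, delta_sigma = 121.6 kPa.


Result: 0.2769 m

Derivation:
Using Sc = Cc * H / (1 + e0) * log10((sigma0 + delta_sigma) / sigma0)
Stress ratio = (65.7 + 121.6) / 65.7 = 2.85084
log10(2.85084) = 0.454972
Cc * H / (1 + e0) = 0.18 * 7.0 / (1 + 1.07) = 0.608696
Sc = 0.608696 * 0.454972
Sc = 0.2769 m


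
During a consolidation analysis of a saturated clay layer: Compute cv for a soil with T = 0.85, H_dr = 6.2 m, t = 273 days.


Result: 0.11968 m^2/day

Derivation:
Using cv = T * H_dr^2 / t
H_dr^2 = 6.2^2 = 38.44
cv = 0.85 * 38.44 / 273
cv = 0.11968 m^2/day


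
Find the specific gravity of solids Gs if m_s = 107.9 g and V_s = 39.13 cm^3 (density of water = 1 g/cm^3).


Using Gs = m_s / (V_s * rho_w)
Since rho_w = 1 g/cm^3:
Gs = 107.9 / 39.13
Gs = 2.757


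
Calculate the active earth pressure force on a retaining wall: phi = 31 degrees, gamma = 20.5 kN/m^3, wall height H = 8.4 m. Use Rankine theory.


Compute active earth pressure coefficient:
Ka = tan^2(45 - phi/2) = tan^2(29.5) = 0.320099
Compute active force:
Pa = 0.5 * Ka * gamma * H^2
Pa = 0.5 * 0.320099 * 20.5 * 8.4^2
Pa = 231.51 kN/m


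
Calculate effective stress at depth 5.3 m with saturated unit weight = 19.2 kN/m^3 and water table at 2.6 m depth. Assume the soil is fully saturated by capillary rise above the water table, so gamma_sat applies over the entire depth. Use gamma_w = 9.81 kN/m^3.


Result: 75.27 kPa

Derivation:
Total stress = gamma_sat * depth
sigma = 19.2 * 5.3 = 101.76 kPa
Pore water pressure u = gamma_w * (depth - d_wt)
u = 9.81 * (5.3 - 2.6) = 26.487 kPa
Effective stress = sigma - u
sigma' = 101.76 - 26.487 = 75.27 kPa


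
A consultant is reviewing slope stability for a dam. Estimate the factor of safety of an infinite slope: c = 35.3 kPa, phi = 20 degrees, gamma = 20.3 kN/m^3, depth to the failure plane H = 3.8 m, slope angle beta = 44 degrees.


Using Fs = c / (gamma*H*sin(beta)*cos(beta)) + tan(phi)/tan(beta)
Cohesion contribution = 35.3 / (20.3*3.8*sin(44)*cos(44))
Cohesion contribution = 0.915777
Friction contribution = tan(20)/tan(44) = 0.376902
Fs = 0.915777 + 0.376902
Fs = 1.293


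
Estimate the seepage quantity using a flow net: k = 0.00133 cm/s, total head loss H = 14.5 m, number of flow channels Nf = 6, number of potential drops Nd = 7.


Convert k to m/s for unit consistency with H:
k = 0.00133 cm/s = 0.00133 / 100 m/s = 1.33e-05 m/s
Using q = k * H * Nf / Nd
Nf / Nd = 6 / 7 = 0.8571
q = 1.33e-05 * 14.5 * 0.8571
q = 0.0001653 m^3/s per m


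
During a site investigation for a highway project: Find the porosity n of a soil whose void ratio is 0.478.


Result: 0.3234

Derivation:
Using the relation n = e / (1 + e)
n = 0.478 / (1 + 0.478)
n = 0.478 / 1.478
n = 0.3234


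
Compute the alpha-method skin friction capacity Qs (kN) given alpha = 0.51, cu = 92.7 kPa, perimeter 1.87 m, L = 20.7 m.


Using Qs = alpha * cu * perimeter * L
Qs = 0.51 * 92.7 * 1.87 * 20.7
Qs = 1830.05 kN


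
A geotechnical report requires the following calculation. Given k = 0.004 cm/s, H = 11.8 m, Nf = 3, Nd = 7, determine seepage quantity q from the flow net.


Convert k to m/s for unit consistency with H:
k = 0.004 cm/s = 0.004 / 100 m/s = 4e-05 m/s
Using q = k * H * Nf / Nd
Nf / Nd = 3 / 7 = 0.4286
q = 4e-05 * 11.8 * 0.4286
q = 0.0002023 m^3/s per m


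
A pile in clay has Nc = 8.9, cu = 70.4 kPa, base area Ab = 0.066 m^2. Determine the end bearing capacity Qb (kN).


Using Qb = Nc * cu * Ab
Qb = 8.9 * 70.4 * 0.066
Qb = 41.35 kN


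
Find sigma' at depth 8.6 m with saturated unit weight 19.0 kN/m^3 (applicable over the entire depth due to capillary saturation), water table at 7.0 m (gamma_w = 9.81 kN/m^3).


Result: 147.7 kPa

Derivation:
Total stress = gamma_sat * depth
sigma = 19.0 * 8.6 = 163.4 kPa
Pore water pressure u = gamma_w * (depth - d_wt)
u = 9.81 * (8.6 - 7.0) = 15.696 kPa
Effective stress = sigma - u
sigma' = 163.4 - 15.696 = 147.7 kPa


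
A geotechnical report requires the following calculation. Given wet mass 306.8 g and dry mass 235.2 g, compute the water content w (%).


Result: 30.44 %

Derivation:
Using w = (m_wet - m_dry) / m_dry * 100
m_wet - m_dry = 306.8 - 235.2 = 71.6 g
w = 71.6 / 235.2 * 100
w = 30.44 %


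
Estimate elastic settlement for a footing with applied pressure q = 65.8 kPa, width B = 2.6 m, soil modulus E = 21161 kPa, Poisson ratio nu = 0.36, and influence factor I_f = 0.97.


Result: 6.826 mm

Derivation:
Using Se = q * B * (1 - nu^2) * I_f / E
1 - nu^2 = 1 - 0.36^2 = 0.8704
Se = 65.8 * 2.6 * 0.8704 * 0.97 / 21161
Se = 0.006826 m
Convert to mm: Se = 0.006826 * 1000 = 6.826 mm


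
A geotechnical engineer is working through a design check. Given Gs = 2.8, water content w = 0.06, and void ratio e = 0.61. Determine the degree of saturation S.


Using S = Gs * w / e
S = 2.8 * 0.06 / 0.61
S = 0.2754


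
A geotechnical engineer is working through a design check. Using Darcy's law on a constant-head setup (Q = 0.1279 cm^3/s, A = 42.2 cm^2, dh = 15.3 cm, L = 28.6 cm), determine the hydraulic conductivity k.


Compute hydraulic gradient:
i = dh / L = 15.3 / 28.6 = 0.534965
Then apply Darcy's law:
k = Q / (A * i)
k = 0.1279 / (42.2 * 0.534965)
k = 0.1279 / 22.5755
k = 0.005665 cm/s


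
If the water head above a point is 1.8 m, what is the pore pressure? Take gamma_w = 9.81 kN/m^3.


Result: 17.66 kPa

Derivation:
Using u = gamma_w * h_w
u = 9.81 * 1.8
u = 17.66 kPa


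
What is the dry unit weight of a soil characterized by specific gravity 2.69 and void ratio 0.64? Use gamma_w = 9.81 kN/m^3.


Using gamma_d = Gs * gamma_w / (1 + e)
gamma_d = 2.69 * 9.81 / (1 + 0.64)
gamma_d = 2.69 * 9.81 / 1.64
gamma_d = 16.091 kN/m^3


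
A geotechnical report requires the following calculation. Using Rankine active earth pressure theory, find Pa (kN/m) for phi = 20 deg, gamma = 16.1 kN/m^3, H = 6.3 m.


Result: 156.65 kN/m

Derivation:
Compute active earth pressure coefficient:
Ka = tan^2(45 - phi/2) = tan^2(35.0) = 0.490291
Compute active force:
Pa = 0.5 * Ka * gamma * H^2
Pa = 0.5 * 0.490291 * 16.1 * 6.3^2
Pa = 156.65 kN/m


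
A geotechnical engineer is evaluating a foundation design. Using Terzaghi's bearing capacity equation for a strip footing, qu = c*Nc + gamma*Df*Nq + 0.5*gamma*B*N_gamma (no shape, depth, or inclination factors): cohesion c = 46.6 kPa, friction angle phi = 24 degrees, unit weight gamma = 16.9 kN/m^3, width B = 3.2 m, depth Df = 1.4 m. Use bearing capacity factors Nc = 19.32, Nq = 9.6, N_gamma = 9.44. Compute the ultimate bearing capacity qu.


Result: 1382.71 kPa

Derivation:
Compute qu = c*Nc + gamma*Df*Nq + 0.5*gamma*B*N_gamma
Term 1: 46.6 * 19.32 = 900.312
Term 2: 16.9 * 1.4 * 9.6 = 227.136
Term 3: 0.5 * 16.9 * 3.2 * 9.44 = 255.2576
qu = 900.312 + 227.136 + 255.2576
qu = 1382.71 kPa


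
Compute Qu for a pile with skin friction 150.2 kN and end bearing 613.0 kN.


Using Qu = Qf + Qb
Qu = 150.2 + 613.0
Qu = 763.2 kN


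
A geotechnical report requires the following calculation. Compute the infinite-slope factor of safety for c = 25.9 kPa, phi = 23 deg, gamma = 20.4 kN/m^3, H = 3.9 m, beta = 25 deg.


Using Fs = c / (gamma*H*sin(beta)*cos(beta)) + tan(phi)/tan(beta)
Cohesion contribution = 25.9 / (20.4*3.9*sin(25)*cos(25))
Cohesion contribution = 0.849926
Friction contribution = tan(23)/tan(25) = 0.910289
Fs = 0.849926 + 0.910289
Fs = 1.76


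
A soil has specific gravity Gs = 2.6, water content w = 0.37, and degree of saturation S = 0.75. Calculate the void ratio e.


Using the relation e = Gs * w / S
e = 2.6 * 0.37 / 0.75
e = 1.2827


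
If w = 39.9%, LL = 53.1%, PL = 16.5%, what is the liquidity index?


Result: 0.639

Derivation:
First compute the plasticity index:
PI = LL - PL = 53.1 - 16.5 = 36.6
Then compute the liquidity index:
LI = (w - PL) / PI
LI = (39.9 - 16.5) / 36.6
LI = 0.639


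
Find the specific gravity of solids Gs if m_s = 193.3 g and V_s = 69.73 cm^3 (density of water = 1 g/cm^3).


Using Gs = m_s / (V_s * rho_w)
Since rho_w = 1 g/cm^3:
Gs = 193.3 / 69.73
Gs = 2.772


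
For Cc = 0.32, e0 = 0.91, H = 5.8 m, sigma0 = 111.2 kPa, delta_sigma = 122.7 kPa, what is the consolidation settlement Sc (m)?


Using Sc = Cc * H / (1 + e0) * log10((sigma0 + delta_sigma) / sigma0)
Stress ratio = (111.2 + 122.7) / 111.2 = 2.10342
log10(2.10342) = 0.322925
Cc * H / (1 + e0) = 0.32 * 5.8 / (1 + 0.91) = 0.971728
Sc = 0.971728 * 0.322925
Sc = 0.3138 m


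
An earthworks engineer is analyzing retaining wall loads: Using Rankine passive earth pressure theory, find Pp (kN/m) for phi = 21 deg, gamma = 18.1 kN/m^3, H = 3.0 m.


Result: 172.43 kN/m

Derivation:
Compute passive earth pressure coefficient:
Kp = tan^2(45 + phi/2) = tan^2(55.5) = 2.117051
Compute passive force:
Pp = 0.5 * Kp * gamma * H^2
Pp = 0.5 * 2.117051 * 18.1 * 3.0^2
Pp = 172.43 kN/m


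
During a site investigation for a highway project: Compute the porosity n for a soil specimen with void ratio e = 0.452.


Using the relation n = e / (1 + e)
n = 0.452 / (1 + 0.452)
n = 0.452 / 1.452
n = 0.3113


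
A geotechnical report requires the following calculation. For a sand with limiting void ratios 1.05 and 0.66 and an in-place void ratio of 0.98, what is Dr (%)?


Using Dr = (e_max - e) / (e_max - e_min) * 100
e_max - e = 1.05 - 0.98 = 0.07
e_max - e_min = 1.05 - 0.66 = 0.39
Dr = 0.07 / 0.39 * 100
Dr = 17.95 %


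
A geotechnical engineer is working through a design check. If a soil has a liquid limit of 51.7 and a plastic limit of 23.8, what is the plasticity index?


Using PI = LL - PL
PI = 51.7 - 23.8
PI = 27.9


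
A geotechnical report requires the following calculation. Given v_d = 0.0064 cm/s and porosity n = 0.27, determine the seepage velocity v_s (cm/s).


Result: 0.0237 cm/s

Derivation:
Using v_s = v_d / n
v_s = 0.0064 / 0.27
v_s = 0.0237 cm/s


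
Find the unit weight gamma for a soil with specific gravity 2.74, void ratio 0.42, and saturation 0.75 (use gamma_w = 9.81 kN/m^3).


Using gamma = gamma_w * (Gs + S*e) / (1 + e)
Numerator: Gs + S*e = 2.74 + 0.75*0.42 = 3.055
Denominator: 1 + e = 1 + 0.42 = 1.42
gamma = 9.81 * 3.055 / 1.42
gamma = 21.105 kN/m^3


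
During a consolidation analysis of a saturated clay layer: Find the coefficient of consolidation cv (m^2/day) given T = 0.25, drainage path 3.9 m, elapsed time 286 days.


Using cv = T * H_dr^2 / t
H_dr^2 = 3.9^2 = 15.21
cv = 0.25 * 15.21 / 286
cv = 0.0133 m^2/day


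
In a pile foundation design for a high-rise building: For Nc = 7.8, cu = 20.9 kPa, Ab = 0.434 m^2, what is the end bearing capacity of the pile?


Using Qb = Nc * cu * Ab
Qb = 7.8 * 20.9 * 0.434
Qb = 70.75 kN


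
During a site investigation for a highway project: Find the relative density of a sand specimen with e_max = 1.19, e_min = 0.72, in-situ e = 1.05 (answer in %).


Using Dr = (e_max - e) / (e_max - e_min) * 100
e_max - e = 1.19 - 1.05 = 0.14
e_max - e_min = 1.19 - 0.72 = 0.47
Dr = 0.14 / 0.47 * 100
Dr = 29.79 %


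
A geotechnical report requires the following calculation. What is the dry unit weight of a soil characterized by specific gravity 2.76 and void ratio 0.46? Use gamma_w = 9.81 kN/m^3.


Using gamma_d = Gs * gamma_w / (1 + e)
gamma_d = 2.76 * 9.81 / (1 + 0.46)
gamma_d = 2.76 * 9.81 / 1.46
gamma_d = 18.545 kN/m^3


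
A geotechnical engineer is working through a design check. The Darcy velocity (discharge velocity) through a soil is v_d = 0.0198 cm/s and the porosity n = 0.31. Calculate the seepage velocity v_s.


Using v_s = v_d / n
v_s = 0.0198 / 0.31
v_s = 0.06387 cm/s


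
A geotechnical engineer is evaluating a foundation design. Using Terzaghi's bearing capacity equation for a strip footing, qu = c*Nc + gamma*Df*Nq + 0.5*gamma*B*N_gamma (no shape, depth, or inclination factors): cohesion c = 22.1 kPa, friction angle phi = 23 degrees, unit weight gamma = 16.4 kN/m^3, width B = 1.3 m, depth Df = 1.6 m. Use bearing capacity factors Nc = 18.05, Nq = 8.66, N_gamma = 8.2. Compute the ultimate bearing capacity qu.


Compute qu = c*Nc + gamma*Df*Nq + 0.5*gamma*B*N_gamma
Term 1: 22.1 * 18.05 = 398.905
Term 2: 16.4 * 1.6 * 8.66 = 227.2384
Term 3: 0.5 * 16.4 * 1.3 * 8.2 = 87.412
qu = 398.905 + 227.2384 + 87.412
qu = 713.56 kPa


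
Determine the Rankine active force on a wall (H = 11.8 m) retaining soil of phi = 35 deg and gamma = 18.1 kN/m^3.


Compute active earth pressure coefficient:
Ka = tan^2(45 - phi/2) = tan^2(27.5) = 0.27099
Compute active force:
Pa = 0.5 * Ka * gamma * H^2
Pa = 0.5 * 0.27099 * 18.1 * 11.8^2
Pa = 341.48 kN/m


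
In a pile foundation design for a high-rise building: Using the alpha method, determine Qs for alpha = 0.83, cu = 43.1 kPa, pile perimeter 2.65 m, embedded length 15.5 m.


Using Qs = alpha * cu * perimeter * L
Qs = 0.83 * 43.1 * 2.65 * 15.5
Qs = 1469.38 kN


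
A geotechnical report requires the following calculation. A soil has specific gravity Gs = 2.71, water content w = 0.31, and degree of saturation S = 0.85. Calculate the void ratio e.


Using the relation e = Gs * w / S
e = 2.71 * 0.31 / 0.85
e = 0.9884


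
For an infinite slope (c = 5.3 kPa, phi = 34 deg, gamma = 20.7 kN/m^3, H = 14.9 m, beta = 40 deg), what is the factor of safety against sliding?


Using Fs = c / (gamma*H*sin(beta)*cos(beta)) + tan(phi)/tan(beta)
Cohesion contribution = 5.3 / (20.7*14.9*sin(40)*cos(40))
Cohesion contribution = 0.0348978
Friction contribution = tan(34)/tan(40) = 0.803848
Fs = 0.0348978 + 0.803848
Fs = 0.839


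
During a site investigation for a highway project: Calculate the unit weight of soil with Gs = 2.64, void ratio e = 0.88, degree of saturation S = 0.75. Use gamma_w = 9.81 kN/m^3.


Result: 17.22 kN/m^3

Derivation:
Using gamma = gamma_w * (Gs + S*e) / (1 + e)
Numerator: Gs + S*e = 2.64 + 0.75*0.88 = 3.3
Denominator: 1 + e = 1 + 0.88 = 1.88
gamma = 9.81 * 3.3 / 1.88
gamma = 17.22 kN/m^3


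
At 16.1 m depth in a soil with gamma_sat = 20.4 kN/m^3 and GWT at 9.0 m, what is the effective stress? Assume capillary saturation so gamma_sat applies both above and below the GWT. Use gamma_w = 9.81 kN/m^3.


Total stress = gamma_sat * depth
sigma = 20.4 * 16.1 = 328.44 kPa
Pore water pressure u = gamma_w * (depth - d_wt)
u = 9.81 * (16.1 - 9.0) = 69.651 kPa
Effective stress = sigma - u
sigma' = 328.44 - 69.651 = 258.79 kPa


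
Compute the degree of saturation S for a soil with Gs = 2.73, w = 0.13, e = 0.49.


Result: 0.7243

Derivation:
Using S = Gs * w / e
S = 2.73 * 0.13 / 0.49
S = 0.7243


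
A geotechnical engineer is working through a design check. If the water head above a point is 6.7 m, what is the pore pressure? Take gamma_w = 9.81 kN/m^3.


Using u = gamma_w * h_w
u = 9.81 * 6.7
u = 65.73 kPa


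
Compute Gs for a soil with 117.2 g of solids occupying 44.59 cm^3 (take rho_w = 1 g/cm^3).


Using Gs = m_s / (V_s * rho_w)
Since rho_w = 1 g/cm^3:
Gs = 117.2 / 44.59
Gs = 2.628


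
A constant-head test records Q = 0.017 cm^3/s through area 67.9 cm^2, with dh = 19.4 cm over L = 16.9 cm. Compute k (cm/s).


Result: 0.000218 cm/s

Derivation:
Compute hydraulic gradient:
i = dh / L = 19.4 / 16.9 = 1.14793
Then apply Darcy's law:
k = Q / (A * i)
k = 0.017 / (67.9 * 1.14793)
k = 0.017 / 77.9444
k = 0.000218 cm/s


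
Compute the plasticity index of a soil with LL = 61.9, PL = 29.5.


Result: 32.4

Derivation:
Using PI = LL - PL
PI = 61.9 - 29.5
PI = 32.4


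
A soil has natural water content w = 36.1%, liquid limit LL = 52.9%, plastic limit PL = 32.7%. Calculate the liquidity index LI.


First compute the plasticity index:
PI = LL - PL = 52.9 - 32.7 = 20.2
Then compute the liquidity index:
LI = (w - PL) / PI
LI = (36.1 - 32.7) / 20.2
LI = 0.168


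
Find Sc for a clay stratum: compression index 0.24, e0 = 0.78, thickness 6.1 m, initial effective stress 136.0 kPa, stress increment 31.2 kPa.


Using Sc = Cc * H / (1 + e0) * log10((sigma0 + delta_sigma) / sigma0)
Stress ratio = (136.0 + 31.2) / 136.0 = 1.22941
log10(1.22941) = 0.0896974
Cc * H / (1 + e0) = 0.24 * 6.1 / (1 + 0.78) = 0.822472
Sc = 0.822472 * 0.0896974
Sc = 0.0738 m


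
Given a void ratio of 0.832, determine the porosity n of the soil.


Using the relation n = e / (1 + e)
n = 0.832 / (1 + 0.832)
n = 0.832 / 1.832
n = 0.4541


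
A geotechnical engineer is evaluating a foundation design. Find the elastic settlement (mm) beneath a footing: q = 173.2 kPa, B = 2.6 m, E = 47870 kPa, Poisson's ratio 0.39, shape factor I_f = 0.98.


Using Se = q * B * (1 - nu^2) * I_f / E
1 - nu^2 = 1 - 0.39^2 = 0.8479
Se = 173.2 * 2.6 * 0.8479 * 0.98 / 47870
Se = 0.007817 m
Convert to mm: Se = 0.007817 * 1000 = 7.817 mm


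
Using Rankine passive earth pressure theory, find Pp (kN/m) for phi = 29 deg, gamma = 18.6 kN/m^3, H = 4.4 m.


Result: 518.91 kN/m

Derivation:
Compute passive earth pressure coefficient:
Kp = tan^2(45 + phi/2) = tan^2(59.5) = 2.88206
Compute passive force:
Pp = 0.5 * Kp * gamma * H^2
Pp = 0.5 * 2.88206 * 18.6 * 4.4^2
Pp = 518.91 kN/m


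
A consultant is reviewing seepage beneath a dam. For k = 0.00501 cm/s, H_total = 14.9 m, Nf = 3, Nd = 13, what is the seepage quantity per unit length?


Result: 0.0001723 m^3/s per m

Derivation:
Convert k to m/s for unit consistency with H:
k = 0.00501 cm/s = 0.00501 / 100 m/s = 5.01e-05 m/s
Using q = k * H * Nf / Nd
Nf / Nd = 3 / 13 = 0.2308
q = 5.01e-05 * 14.9 * 0.2308
q = 0.0001723 m^3/s per m


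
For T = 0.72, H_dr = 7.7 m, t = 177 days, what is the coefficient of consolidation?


Using cv = T * H_dr^2 / t
H_dr^2 = 7.7^2 = 59.29
cv = 0.72 * 59.29 / 177
cv = 0.24118 m^2/day


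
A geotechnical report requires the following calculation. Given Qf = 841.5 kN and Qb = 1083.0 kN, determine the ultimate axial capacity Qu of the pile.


Using Qu = Qf + Qb
Qu = 841.5 + 1083.0
Qu = 1924.5 kN


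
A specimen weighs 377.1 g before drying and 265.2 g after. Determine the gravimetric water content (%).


Using w = (m_wet - m_dry) / m_dry * 100
m_wet - m_dry = 377.1 - 265.2 = 111.9 g
w = 111.9 / 265.2 * 100
w = 42.19 %


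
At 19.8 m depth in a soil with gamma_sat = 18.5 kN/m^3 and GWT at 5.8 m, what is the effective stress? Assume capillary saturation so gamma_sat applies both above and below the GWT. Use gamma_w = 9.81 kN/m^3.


Total stress = gamma_sat * depth
sigma = 18.5 * 19.8 = 366.3 kPa
Pore water pressure u = gamma_w * (depth - d_wt)
u = 9.81 * (19.8 - 5.8) = 137.34 kPa
Effective stress = sigma - u
sigma' = 366.3 - 137.34 = 228.96 kPa


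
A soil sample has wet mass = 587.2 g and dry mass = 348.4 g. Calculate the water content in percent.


Result: 68.54 %

Derivation:
Using w = (m_wet - m_dry) / m_dry * 100
m_wet - m_dry = 587.2 - 348.4 = 238.8 g
w = 238.8 / 348.4 * 100
w = 68.54 %


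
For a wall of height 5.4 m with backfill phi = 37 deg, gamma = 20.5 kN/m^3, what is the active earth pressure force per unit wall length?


Compute active earth pressure coefficient:
Ka = tan^2(45 - phi/2) = tan^2(26.5) = 0.248584
Compute active force:
Pa = 0.5 * Ka * gamma * H^2
Pa = 0.5 * 0.248584 * 20.5 * 5.4^2
Pa = 74.3 kN/m


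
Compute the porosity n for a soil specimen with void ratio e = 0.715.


Result: 0.4169

Derivation:
Using the relation n = e / (1 + e)
n = 0.715 / (1 + 0.715)
n = 0.715 / 1.715
n = 0.4169


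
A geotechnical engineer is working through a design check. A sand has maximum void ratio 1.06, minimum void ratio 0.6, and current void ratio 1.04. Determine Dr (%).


Using Dr = (e_max - e) / (e_max - e_min) * 100
e_max - e = 1.06 - 1.04 = 0.02
e_max - e_min = 1.06 - 0.6 = 0.46
Dr = 0.02 / 0.46 * 100
Dr = 4.35 %


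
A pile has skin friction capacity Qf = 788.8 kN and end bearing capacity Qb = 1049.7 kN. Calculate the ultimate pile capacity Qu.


Using Qu = Qf + Qb
Qu = 788.8 + 1049.7
Qu = 1838.5 kN


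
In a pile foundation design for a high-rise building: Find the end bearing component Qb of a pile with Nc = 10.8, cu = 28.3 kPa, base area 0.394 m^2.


Result: 120.42 kN

Derivation:
Using Qb = Nc * cu * Ab
Qb = 10.8 * 28.3 * 0.394
Qb = 120.42 kN


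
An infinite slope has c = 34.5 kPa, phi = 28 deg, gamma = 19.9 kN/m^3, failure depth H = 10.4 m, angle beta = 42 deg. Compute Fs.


Result: 0.926

Derivation:
Using Fs = c / (gamma*H*sin(beta)*cos(beta)) + tan(phi)/tan(beta)
Cohesion contribution = 34.5 / (19.9*10.4*sin(42)*cos(42))
Cohesion contribution = 0.335234
Friction contribution = tan(28)/tan(42) = 0.590523
Fs = 0.335234 + 0.590523
Fs = 0.926


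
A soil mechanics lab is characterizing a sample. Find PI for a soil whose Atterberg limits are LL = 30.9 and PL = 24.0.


Result: 6.9

Derivation:
Using PI = LL - PL
PI = 30.9 - 24.0
PI = 6.9


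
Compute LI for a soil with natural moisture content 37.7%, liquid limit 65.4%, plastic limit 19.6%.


Result: 0.395

Derivation:
First compute the plasticity index:
PI = LL - PL = 65.4 - 19.6 = 45.8
Then compute the liquidity index:
LI = (w - PL) / PI
LI = (37.7 - 19.6) / 45.8
LI = 0.395


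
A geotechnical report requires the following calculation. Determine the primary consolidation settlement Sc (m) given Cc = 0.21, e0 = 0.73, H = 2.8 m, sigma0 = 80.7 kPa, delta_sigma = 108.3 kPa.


Using Sc = Cc * H / (1 + e0) * log10((sigma0 + delta_sigma) / sigma0)
Stress ratio = (80.7 + 108.3) / 80.7 = 2.34201
log10(2.34201) = 0.369588
Cc * H / (1 + e0) = 0.21 * 2.8 / (1 + 0.73) = 0.339884
Sc = 0.339884 * 0.369588
Sc = 0.1256 m


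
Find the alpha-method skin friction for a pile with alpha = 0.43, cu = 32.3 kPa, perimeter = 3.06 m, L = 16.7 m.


Using Qs = alpha * cu * perimeter * L
Qs = 0.43 * 32.3 * 3.06 * 16.7
Qs = 709.76 kN


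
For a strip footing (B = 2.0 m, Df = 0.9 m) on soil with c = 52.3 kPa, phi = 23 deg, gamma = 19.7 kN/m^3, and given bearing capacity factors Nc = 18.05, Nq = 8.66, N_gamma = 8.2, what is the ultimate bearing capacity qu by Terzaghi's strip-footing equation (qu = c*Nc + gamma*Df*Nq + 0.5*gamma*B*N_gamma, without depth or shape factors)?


Compute qu = c*Nc + gamma*Df*Nq + 0.5*gamma*B*N_gamma
Term 1: 52.3 * 18.05 = 944.015
Term 2: 19.7 * 0.9 * 8.66 = 153.5418
Term 3: 0.5 * 19.7 * 2.0 * 8.2 = 161.54
qu = 944.015 + 153.5418 + 161.54
qu = 1259.1 kPa


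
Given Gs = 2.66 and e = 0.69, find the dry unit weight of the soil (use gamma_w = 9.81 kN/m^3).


Result: 15.441 kN/m^3

Derivation:
Using gamma_d = Gs * gamma_w / (1 + e)
gamma_d = 2.66 * 9.81 / (1 + 0.69)
gamma_d = 2.66 * 9.81 / 1.69
gamma_d = 15.441 kN/m^3


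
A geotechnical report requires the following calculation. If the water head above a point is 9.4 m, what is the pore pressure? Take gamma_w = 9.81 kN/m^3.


Result: 92.21 kPa

Derivation:
Using u = gamma_w * h_w
u = 9.81 * 9.4
u = 92.21 kPa


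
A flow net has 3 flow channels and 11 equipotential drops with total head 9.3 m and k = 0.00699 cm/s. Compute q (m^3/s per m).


Convert k to m/s for unit consistency with H:
k = 0.00699 cm/s = 0.00699 / 100 m/s = 6.99e-05 m/s
Using q = k * H * Nf / Nd
Nf / Nd = 3 / 11 = 0.2727
q = 6.99e-05 * 9.3 * 0.2727
q = 0.0001773 m^3/s per m


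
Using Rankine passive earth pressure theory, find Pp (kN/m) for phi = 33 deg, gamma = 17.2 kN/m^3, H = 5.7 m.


Result: 947.81 kN/m

Derivation:
Compute passive earth pressure coefficient:
Kp = tan^2(45 + phi/2) = tan^2(61.5) = 3.39212
Compute passive force:
Pp = 0.5 * Kp * gamma * H^2
Pp = 0.5 * 3.39212 * 17.2 * 5.7^2
Pp = 947.81 kN/m


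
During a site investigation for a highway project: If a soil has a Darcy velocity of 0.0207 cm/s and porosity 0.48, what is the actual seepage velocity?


Using v_s = v_d / n
v_s = 0.0207 / 0.48
v_s = 0.04313 cm/s


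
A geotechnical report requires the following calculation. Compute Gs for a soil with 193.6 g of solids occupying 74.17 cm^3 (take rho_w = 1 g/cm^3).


Using Gs = m_s / (V_s * rho_w)
Since rho_w = 1 g/cm^3:
Gs = 193.6 / 74.17
Gs = 2.61


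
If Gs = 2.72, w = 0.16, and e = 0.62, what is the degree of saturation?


Result: 0.7019

Derivation:
Using S = Gs * w / e
S = 2.72 * 0.16 / 0.62
S = 0.7019


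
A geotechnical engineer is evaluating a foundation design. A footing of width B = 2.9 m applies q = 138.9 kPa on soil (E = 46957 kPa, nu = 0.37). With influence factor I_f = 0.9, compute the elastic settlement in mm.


Result: 6.664 mm

Derivation:
Using Se = q * B * (1 - nu^2) * I_f / E
1 - nu^2 = 1 - 0.37^2 = 0.8631
Se = 138.9 * 2.9 * 0.8631 * 0.9 / 46957
Se = 0.006664 m
Convert to mm: Se = 0.006664 * 1000 = 6.664 mm


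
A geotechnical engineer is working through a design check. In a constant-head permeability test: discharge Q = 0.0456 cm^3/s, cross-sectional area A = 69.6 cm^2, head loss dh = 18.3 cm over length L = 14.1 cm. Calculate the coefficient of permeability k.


Compute hydraulic gradient:
i = dh / L = 18.3 / 14.1 = 1.29787
Then apply Darcy's law:
k = Q / (A * i)
k = 0.0456 / (69.6 * 1.29787)
k = 0.0456 / 90.3319
k = 0.000505 cm/s


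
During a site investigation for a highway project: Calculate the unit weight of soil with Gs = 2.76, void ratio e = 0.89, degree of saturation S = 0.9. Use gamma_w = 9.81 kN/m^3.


Using gamma = gamma_w * (Gs + S*e) / (1 + e)
Numerator: Gs + S*e = 2.76 + 0.9*0.89 = 3.561
Denominator: 1 + e = 1 + 0.89 = 1.89
gamma = 9.81 * 3.561 / 1.89
gamma = 18.483 kN/m^3


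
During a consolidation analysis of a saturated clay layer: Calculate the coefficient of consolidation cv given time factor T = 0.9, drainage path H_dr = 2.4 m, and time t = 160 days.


Using cv = T * H_dr^2 / t
H_dr^2 = 2.4^2 = 5.76
cv = 0.9 * 5.76 / 160
cv = 0.0324 m^2/day
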